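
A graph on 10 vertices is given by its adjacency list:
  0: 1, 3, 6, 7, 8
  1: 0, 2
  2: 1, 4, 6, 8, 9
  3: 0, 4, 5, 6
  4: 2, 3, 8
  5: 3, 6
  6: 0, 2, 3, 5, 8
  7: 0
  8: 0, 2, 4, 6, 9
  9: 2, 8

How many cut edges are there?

1

The edges on the cycle 4-2-9-8-4 are not bridges since each lies on that cycle.
But removing 0-7 disconnects 0 from 7 — this is a bridge.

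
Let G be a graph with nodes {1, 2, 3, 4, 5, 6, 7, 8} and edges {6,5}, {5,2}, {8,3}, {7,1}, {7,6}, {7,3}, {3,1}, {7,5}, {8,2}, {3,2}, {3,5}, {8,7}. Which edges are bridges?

none

The edges on the cycle 7-6-5-7 are not bridges since each lies on that cycle.
Every edge lies on some cycle, so there are no bridges.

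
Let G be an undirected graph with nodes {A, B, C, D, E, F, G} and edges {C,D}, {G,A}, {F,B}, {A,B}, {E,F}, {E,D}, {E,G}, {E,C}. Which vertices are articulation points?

Removing E increases the component count from 1 to 2, so E is a cut vertex.
By contrast removing G leaves 1 component; it is not a cut vertex. No other vertex is a cut vertex either.

E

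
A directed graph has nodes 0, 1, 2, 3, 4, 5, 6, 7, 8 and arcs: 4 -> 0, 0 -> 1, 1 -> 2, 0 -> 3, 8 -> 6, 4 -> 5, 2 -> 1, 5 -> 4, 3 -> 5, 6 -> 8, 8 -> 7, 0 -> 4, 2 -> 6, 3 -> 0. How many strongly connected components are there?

4

{0, 3, 4, 5} are all mutually reachable — one SCC of size 4.
{6, 8} are all mutually reachable — one SCC of size 2.
{1, 2} are all mutually reachable — one SCC of size 2.
{7} is an SCC by itself.
That gives 4 strongly connected components.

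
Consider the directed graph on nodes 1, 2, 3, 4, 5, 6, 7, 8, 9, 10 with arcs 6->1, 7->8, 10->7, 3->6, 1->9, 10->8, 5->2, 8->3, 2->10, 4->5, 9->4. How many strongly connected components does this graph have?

1

{1, 2, 3, 4, 5, 6, 7, 8, 9, 10} are all mutually reachable — one SCC of size 10.
That gives 1 strongly connected component.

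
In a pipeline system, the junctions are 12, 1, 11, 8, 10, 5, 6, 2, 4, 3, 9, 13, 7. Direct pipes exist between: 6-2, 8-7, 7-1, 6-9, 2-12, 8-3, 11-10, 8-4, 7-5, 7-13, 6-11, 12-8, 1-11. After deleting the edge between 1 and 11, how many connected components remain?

1

1 and 11 are still connected via 1-7-8-12-2-6-11, so the component count stays at 1.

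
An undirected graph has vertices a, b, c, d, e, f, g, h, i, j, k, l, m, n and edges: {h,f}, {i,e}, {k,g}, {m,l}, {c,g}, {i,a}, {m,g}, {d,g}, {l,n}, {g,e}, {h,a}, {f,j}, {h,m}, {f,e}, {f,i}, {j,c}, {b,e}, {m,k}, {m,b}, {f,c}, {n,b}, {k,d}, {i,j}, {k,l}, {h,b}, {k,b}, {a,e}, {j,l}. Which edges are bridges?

none

The edges on the cycle k-d-g-k are not bridges since each lies on that cycle.
Every edge lies on some cycle, so there are no bridges.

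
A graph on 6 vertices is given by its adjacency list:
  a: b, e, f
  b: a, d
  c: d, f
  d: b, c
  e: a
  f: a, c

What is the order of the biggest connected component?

Starting from a we can reach a, b, c, d, e, f. That is one component of size 6.
The largest has 6 vertices.

6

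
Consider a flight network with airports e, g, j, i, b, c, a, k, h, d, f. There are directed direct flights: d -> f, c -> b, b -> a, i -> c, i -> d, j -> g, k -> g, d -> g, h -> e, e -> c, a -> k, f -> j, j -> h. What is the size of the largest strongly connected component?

1

{k} is an SCC by itself.
{i} is an SCC by itself.
{a} is an SCC by itself.
{e} is an SCC by itself.
{h} is an SCC by itself.
(and 6 more singleton SCCs)
The largest has 1 vertex.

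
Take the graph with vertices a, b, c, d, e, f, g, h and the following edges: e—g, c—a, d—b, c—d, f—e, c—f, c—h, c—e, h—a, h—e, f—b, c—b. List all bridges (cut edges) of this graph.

The edges on the cycle c-h-e-f-c are not bridges since each lies on that cycle.
But removing e—g disconnects e from g — this is a bridge.

e-g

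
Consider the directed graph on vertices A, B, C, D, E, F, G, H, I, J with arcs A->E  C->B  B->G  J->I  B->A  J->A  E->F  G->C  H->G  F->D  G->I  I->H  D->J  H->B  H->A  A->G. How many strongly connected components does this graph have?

{A, B, C, D, E, F, G, H, I, J} are all mutually reachable — one SCC of size 10.
That gives 1 strongly connected component.

1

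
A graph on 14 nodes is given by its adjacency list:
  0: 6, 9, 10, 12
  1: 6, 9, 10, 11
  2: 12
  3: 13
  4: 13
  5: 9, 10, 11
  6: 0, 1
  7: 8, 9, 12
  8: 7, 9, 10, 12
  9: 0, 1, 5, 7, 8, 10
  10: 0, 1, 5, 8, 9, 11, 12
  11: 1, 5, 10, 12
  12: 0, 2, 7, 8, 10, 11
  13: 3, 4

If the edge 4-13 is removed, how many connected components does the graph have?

3

Before removal there are 2 components.
4-13 is a bridge — removing it separates 4's side from 13's side.
After removal: 3 components.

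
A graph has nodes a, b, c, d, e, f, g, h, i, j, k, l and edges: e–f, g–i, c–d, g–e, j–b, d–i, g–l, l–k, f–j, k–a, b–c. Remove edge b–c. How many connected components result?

b and c are still connected via b-j-f-e-g-i-d-c, so the component count stays at 2.

2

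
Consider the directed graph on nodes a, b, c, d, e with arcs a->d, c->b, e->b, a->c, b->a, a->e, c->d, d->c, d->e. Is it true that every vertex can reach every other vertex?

Yes

From c we can reach every vertex (a, b, c, d, e), and every vertex can reach c (a, b, c, d, e). So the whole graph is one strongly connected component.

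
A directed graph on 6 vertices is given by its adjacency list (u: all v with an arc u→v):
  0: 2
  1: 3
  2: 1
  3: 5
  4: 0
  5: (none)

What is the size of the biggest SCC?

1

{5} is an SCC by itself.
{0} is an SCC by itself.
{1} is an SCC by itself.
{4} is an SCC by itself.
{3} is an SCC by itself.
(and 1 more singleton SCC)
The largest has 1 vertex.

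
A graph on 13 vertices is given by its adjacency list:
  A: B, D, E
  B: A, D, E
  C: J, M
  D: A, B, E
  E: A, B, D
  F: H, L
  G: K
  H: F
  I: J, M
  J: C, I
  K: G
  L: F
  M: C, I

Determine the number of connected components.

4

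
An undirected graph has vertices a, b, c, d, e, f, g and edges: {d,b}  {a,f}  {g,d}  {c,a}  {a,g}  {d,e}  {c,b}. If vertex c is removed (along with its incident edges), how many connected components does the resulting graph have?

1

With c gone, the remaining components are: {a, b, d, e, f, g}.
That is 1 component.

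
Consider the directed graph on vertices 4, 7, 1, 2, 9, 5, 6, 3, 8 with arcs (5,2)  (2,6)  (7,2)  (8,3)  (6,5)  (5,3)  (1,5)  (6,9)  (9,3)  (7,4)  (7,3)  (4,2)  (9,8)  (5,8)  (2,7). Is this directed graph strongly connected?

No

There is no directed path from 4 to 1, so the graph is not strongly connected.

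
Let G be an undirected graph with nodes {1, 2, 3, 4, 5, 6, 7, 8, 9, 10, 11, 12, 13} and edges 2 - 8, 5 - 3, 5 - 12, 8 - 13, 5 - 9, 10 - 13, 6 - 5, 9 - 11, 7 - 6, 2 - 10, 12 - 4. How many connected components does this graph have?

3

1 is isolated — a component by itself.
Starting from 2 we can reach 2, 8, 10, 13. That is one component of size 4.
Starting from 3 we can reach 3, 4, 5, 6, 7, 9, 11, 12. That is one component of size 8.
Total: 3 components.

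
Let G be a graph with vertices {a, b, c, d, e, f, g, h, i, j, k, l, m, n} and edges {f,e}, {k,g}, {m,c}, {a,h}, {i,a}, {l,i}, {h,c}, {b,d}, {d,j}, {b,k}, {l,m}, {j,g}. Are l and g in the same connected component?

The component containing l is {a, c, h, i, l, m}, and g is not in it.

No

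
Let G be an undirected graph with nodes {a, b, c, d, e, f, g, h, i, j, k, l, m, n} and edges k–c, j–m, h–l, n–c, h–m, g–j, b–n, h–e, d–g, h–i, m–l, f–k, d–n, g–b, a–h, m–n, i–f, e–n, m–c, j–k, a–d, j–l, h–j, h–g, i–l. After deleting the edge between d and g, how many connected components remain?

1

d and g are still connected via d-a-h-g, so the component count stays at 1.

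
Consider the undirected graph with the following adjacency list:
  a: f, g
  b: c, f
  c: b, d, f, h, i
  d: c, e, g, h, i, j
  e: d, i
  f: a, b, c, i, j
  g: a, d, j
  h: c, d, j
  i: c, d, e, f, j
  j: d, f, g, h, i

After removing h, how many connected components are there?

With h gone, the remaining components are: {a, b, c, d, e, f, g, i, j}.
That is 1 component.

1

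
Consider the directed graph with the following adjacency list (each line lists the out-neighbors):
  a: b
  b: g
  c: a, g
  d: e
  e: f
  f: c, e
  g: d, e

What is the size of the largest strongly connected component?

7

{a, b, c, d, e, f, g} are all mutually reachable — one SCC of size 7.
The largest has 7 vertices.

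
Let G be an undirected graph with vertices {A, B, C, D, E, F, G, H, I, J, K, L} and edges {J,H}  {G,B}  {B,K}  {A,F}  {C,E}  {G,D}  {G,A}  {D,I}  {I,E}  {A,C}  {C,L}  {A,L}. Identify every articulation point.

A, B, G

Removing A increases the component count from 2 to 3, so A is a cut vertex.
Removing B increases the component count from 2 to 3, so B is a cut vertex.
Removing G increases the component count from 2 to 3, so G is a cut vertex.
By contrast removing L leaves 2 components; it is not a cut vertex. No other vertex is a cut vertex either.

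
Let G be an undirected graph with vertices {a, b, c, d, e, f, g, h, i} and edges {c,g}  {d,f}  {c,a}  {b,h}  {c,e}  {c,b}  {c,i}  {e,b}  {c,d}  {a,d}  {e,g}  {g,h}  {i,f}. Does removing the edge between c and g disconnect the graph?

No

After removing c—g, the path c-e-g still connects them, so the edge is not a bridge.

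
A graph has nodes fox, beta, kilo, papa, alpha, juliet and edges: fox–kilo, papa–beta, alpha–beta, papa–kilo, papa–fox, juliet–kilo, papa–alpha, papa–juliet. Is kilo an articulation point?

No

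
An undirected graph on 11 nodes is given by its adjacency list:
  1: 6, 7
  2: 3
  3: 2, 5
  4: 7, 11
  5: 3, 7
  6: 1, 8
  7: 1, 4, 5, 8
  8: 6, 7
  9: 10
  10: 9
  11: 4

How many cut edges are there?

6

The edges on the cycle 8-6-1-7-8 are not bridges since each lies on that cycle.
But removing 7-4 disconnects 7 from 4; removing 4-11 disconnects 4 from 11; removing 10-9 disconnects 10 from 9; removing 2-3 disconnects 2 from 3 — these are bridges.
In total 6 edges are bridges.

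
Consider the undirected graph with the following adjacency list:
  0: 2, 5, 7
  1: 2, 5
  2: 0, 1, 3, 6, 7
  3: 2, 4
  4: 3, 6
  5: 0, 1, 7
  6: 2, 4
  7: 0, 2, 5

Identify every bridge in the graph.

The edges on the cycle 2-1-5-0-2 are not bridges since each lies on that cycle.
Every edge lies on some cycle, so there are no bridges.

none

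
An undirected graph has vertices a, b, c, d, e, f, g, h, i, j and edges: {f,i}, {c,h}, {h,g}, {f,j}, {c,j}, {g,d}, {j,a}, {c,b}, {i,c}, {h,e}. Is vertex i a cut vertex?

No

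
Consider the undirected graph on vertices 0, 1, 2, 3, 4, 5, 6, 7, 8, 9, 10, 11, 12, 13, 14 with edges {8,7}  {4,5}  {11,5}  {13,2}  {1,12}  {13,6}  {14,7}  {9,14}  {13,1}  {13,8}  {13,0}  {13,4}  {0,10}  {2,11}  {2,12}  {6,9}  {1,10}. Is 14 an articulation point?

No

Deleting 14 leaves 2 components (was 2), so 14 is not a cut vertex.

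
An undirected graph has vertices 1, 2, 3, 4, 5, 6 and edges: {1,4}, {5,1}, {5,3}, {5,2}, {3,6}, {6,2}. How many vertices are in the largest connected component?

6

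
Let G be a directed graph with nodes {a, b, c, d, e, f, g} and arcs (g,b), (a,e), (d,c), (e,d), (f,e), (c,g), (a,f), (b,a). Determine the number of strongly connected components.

{a, b, c, d, e, f, g} are all mutually reachable — one SCC of size 7.
That gives 1 strongly connected component.

1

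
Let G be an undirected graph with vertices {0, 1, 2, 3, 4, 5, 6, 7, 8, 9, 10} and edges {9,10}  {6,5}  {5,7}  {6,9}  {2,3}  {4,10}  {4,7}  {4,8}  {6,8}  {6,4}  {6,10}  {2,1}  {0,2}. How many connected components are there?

Starting from 0 we can reach 0, 1, 2, 3. That is one component of size 4.
Starting from 4 we can reach 4, 5, 6, 7, 8, 9, 10. That is one component of size 7.
Total: 2 components.

2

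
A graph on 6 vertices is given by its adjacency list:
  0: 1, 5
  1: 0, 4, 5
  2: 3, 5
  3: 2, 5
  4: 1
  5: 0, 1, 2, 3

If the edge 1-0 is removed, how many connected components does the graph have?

1

1 and 0 are still connected via 1-5-0, so the component count stays at 1.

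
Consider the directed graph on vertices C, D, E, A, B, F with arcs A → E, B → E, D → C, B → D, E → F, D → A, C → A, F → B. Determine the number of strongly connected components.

1

{A, B, C, D, E, F} are all mutually reachable — one SCC of size 6.
That gives 1 strongly connected component.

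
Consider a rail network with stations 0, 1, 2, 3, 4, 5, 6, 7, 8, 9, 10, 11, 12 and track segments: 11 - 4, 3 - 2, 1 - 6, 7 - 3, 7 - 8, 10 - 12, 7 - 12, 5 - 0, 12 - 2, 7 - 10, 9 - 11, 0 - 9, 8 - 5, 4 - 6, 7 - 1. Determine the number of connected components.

1

Starting from 0 we can reach 0, 1, 2, 3, 4, 5, 6, 7, 8, 9, 10, 11, 12. That is one component of size 13.
Total: 1 component.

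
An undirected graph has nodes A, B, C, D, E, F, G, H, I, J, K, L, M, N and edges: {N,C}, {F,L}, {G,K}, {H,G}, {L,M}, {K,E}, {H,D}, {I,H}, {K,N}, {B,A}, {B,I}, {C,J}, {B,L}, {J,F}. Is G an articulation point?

Deleting G leaves 1 component (was 1) (its neighbors H, K remain connected to each other), so G is not a cut vertex.

No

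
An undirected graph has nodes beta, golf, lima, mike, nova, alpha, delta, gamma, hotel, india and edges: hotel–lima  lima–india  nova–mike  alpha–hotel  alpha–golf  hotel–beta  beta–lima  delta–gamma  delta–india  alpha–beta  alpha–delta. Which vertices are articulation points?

Removing alpha increases the component count from 2 to 3, so alpha is a cut vertex.
Removing delta increases the component count from 2 to 3, so delta is a cut vertex.
By contrast removing gamma leaves 2 components; it is not a cut vertex. No other vertex is a cut vertex either.

alpha, delta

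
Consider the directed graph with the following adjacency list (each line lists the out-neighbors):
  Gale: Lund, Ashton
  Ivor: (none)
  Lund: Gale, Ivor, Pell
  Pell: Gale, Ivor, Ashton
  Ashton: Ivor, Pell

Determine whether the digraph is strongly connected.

No

There is no directed path from Ivor to Gale, so the graph is not strongly connected.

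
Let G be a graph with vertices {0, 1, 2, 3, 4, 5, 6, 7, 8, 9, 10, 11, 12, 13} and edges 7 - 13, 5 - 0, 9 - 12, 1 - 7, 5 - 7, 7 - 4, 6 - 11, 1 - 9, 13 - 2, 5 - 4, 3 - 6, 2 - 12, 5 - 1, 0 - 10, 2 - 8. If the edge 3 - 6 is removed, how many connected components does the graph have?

3

Before removal there are 2 components.
3 - 6 is a bridge — removing it separates 3's side from 6's side.
After removal: 3 components.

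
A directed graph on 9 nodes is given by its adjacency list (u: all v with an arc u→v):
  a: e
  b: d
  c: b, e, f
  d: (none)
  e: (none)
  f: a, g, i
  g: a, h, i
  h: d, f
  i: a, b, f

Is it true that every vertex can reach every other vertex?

No

There is no directed path from i to c, so the graph is not strongly connected.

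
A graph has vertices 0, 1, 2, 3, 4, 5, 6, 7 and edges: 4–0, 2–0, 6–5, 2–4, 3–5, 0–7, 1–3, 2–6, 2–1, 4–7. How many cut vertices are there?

Removing 2 increases the component count from 1 to 2, so 2 is a cut vertex.
By contrast removing 5 leaves 1 component; it is not a cut vertex. No other vertex is a cut vertex either.

1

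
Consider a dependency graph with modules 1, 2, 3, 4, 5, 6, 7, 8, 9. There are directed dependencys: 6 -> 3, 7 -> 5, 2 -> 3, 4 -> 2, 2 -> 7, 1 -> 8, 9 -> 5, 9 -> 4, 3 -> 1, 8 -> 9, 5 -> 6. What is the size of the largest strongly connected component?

{1, 2, 3, 4, 5, 6, 7, 8, 9} are all mutually reachable — one SCC of size 9.
The largest has 9 vertices.

9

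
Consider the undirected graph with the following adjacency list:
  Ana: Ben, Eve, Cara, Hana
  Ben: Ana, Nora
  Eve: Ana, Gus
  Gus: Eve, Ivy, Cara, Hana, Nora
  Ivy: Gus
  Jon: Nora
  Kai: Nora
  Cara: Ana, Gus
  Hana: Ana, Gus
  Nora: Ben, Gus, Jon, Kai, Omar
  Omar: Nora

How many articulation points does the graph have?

Removing Gus increases the component count from 1 to 2, so Gus is a cut vertex.
Removing Nora increases the component count from 1 to 4, so Nora is a cut vertex.
By contrast removing Cara leaves 1 component; it is not a cut vertex. No other vertex is a cut vertex either.

2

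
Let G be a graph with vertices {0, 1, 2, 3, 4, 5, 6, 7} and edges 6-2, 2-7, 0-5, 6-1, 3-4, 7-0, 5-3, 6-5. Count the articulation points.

3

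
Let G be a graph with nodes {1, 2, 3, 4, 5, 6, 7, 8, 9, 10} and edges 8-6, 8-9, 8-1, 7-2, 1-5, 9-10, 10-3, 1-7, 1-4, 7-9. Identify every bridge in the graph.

The edges on the cycle 8-1-7-9-8 are not bridges since each lies on that cycle.
But removing 5-1 disconnects 5 from 1; removing 10-9 disconnects 10 from 9; removing 4-1 disconnects 4 from 1; removing 10-3 disconnects 10 from 3 — these are bridges.
In total 6 edges are bridges.

1-4, 1-5, 10-3, 10-9, 2-7, 6-8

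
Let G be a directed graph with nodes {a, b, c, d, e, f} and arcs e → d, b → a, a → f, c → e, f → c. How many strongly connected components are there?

6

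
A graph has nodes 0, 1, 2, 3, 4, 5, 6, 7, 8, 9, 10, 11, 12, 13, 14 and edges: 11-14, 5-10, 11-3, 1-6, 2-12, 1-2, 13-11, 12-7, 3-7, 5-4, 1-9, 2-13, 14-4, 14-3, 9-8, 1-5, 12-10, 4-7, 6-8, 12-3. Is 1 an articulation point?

Yes

Deleting 1 raises the number of components from 2 to 3, so 1 is a cut vertex.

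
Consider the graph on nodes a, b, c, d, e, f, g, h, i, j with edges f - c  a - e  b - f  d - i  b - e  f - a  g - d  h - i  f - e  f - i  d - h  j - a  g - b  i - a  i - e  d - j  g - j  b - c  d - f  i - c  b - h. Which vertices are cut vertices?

Removing i, for instance, still leaves 1 component. No single vertex removal increases the component count — the graph has no articulation points.

none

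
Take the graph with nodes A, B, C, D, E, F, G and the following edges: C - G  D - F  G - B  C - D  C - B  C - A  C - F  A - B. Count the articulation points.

Removing C increases the component count from 2 to 3, so C is a cut vertex.
By contrast removing G leaves 2 components; it is not a cut vertex. No other vertex is a cut vertex either.

1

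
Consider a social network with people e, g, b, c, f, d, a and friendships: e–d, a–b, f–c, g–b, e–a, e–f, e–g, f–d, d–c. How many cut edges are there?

0

The edges on the cycle e-f-c-d-e are not bridges since each lies on that cycle.
Every edge lies on some cycle, so there are no bridges.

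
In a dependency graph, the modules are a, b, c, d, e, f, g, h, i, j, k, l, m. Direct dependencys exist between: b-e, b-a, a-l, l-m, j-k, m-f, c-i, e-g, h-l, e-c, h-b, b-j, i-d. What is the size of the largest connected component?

Starting from a we can reach a, b, c, d, e, f, g, h, i, j, k, l, m. That is one component of size 13.
The largest has 13 vertices.

13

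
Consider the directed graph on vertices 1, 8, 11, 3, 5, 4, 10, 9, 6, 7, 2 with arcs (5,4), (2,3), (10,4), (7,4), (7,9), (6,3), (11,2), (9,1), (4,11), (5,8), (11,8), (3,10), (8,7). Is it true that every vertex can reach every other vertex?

There is no directed path from 3 to 6, so the graph is not strongly connected.

No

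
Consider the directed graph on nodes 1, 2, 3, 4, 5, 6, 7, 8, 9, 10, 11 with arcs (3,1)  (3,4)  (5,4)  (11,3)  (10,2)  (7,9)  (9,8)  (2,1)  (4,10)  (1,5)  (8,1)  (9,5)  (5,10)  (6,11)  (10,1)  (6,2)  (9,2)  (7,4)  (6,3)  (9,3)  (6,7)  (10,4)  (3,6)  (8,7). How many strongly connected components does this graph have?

{3, 6, 7, 8, 9, 11} are all mutually reachable — one SCC of size 6.
{1, 2, 4, 5, 10} are all mutually reachable — one SCC of size 5.
That gives 2 strongly connected components.

2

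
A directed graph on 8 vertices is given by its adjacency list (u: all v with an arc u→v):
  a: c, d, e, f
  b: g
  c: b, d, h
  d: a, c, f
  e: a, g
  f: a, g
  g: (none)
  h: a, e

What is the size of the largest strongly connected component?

6

{a, c, d, e, f, h} are all mutually reachable — one SCC of size 6.
{g} is an SCC by itself.
{b} is an SCC by itself.
The largest has 6 vertices.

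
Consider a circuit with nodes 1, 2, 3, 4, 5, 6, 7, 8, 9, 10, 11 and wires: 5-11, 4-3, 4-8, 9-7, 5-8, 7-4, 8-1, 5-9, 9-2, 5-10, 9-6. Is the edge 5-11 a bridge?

Removing 5-11 leaves no path between 5 and 11: the component count goes from 1 to 2. So it is a bridge.

Yes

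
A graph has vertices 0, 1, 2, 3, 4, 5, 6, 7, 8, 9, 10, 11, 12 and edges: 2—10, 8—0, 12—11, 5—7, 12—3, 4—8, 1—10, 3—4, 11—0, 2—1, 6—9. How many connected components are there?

Starting from 6 we can reach 6, 9. That is one component of size 2.
Starting from 5 we can reach 5, 7. That is one component of size 2.
Starting from 1 we can reach 1, 2, 10. That is one component of size 3.
Starting from 0 we can reach 0, 3, 4, 8, 11, 12. That is one component of size 6.
Total: 4 components.

4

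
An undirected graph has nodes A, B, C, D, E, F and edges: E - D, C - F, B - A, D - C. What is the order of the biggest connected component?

Starting from A we can reach A, B. That is one component of size 2.
Starting from C we can reach C, D, E, F. That is one component of size 4.
The largest has 4 vertices.

4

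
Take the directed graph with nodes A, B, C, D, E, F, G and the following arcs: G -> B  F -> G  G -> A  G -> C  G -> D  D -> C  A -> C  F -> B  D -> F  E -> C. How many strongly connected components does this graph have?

{D, F, G} are all mutually reachable — one SCC of size 3.
{B} is an SCC by itself.
{E} is an SCC by itself.
{A} is an SCC by itself.
{C} is an SCC by itself.
That gives 5 strongly connected components.

5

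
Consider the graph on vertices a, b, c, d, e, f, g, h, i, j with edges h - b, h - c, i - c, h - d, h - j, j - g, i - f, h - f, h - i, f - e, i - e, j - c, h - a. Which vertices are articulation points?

Removing h increases the component count from 1 to 4, so h is a cut vertex.
Removing j increases the component count from 1 to 2, so j is a cut vertex.
By contrast removing b leaves 1 component; it is not a cut vertex. No other vertex is a cut vertex either.

h, j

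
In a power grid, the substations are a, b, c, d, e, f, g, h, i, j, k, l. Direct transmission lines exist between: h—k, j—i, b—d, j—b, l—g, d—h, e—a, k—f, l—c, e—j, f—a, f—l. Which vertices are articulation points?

Removing f increases the component count from 1 to 2, so f is a cut vertex.
Removing j increases the component count from 1 to 2, so j is a cut vertex.
Removing l increases the component count from 1 to 3, so l is a cut vertex.
By contrast removing b leaves 1 component; it is not a cut vertex. No other vertex is a cut vertex either.

f, j, l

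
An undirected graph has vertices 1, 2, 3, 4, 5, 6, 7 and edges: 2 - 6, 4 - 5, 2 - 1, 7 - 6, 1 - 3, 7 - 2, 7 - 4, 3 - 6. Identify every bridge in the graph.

The edges on the cycle 2-1-3-6-2 are not bridges since each lies on that cycle.
But removing 7 - 4 disconnects 7 from 4; removing 4 - 5 disconnects 4 from 5 — these are bridges.

4-5, 4-7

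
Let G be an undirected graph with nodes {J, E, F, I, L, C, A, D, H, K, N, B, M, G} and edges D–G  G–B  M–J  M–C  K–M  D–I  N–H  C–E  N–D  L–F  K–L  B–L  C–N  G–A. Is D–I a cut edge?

Yes

Removing D–I leaves no path between D and I: the component count goes from 1 to 2. So it is a bridge.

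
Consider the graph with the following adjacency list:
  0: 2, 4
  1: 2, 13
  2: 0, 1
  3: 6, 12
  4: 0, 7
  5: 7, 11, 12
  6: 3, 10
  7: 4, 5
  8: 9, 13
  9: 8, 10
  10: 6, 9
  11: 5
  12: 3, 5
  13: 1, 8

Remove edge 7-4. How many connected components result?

7 and 4 are still connected via 7-5-12-3-6-10-9-8-13-1-2-0-4, so the component count stays at 1.

1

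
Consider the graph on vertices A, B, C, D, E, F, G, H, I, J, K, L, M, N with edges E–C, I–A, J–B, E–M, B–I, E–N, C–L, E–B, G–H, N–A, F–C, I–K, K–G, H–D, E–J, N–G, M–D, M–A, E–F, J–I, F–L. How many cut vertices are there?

Removing E increases the component count from 1 to 2, so E is a cut vertex.
By contrast removing J leaves 1 component; it is not a cut vertex. No other vertex is a cut vertex either.

1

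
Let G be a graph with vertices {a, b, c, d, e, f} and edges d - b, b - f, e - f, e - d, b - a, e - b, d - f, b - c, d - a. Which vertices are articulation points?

b

Removing b increases the component count from 1 to 2, so b is a cut vertex.
By contrast removing e leaves 1 component; it is not a cut vertex. No other vertex is a cut vertex either.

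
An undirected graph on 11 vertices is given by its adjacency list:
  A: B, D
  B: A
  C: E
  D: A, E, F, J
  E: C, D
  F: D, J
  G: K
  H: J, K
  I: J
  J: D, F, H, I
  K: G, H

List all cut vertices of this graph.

A, D, E, H, J, K

Removing A increases the component count from 1 to 2, so A is a cut vertex.
Removing D increases the component count from 1 to 3, so D is a cut vertex.
Removing E increases the component count from 1 to 2, so E is a cut vertex.
Likewise H, J, K are cut vertices.
By contrast removing C leaves 1 component; it is not a cut vertex. No other vertex is a cut vertex either.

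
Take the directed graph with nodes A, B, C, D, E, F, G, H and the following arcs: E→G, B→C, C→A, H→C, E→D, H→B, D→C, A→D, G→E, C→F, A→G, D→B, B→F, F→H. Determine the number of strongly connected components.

1

{A, B, C, D, E, F, G, H} are all mutually reachable — one SCC of size 8.
That gives 1 strongly connected component.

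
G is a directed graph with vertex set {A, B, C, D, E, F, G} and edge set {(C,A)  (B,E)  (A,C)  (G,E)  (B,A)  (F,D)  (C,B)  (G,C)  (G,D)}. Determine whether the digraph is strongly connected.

No

There is no directed path from A to D, so the graph is not strongly connected.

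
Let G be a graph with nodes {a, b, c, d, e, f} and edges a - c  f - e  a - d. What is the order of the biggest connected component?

3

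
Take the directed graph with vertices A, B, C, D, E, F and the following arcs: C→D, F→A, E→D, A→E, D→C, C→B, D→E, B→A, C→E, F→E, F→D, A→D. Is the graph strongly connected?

There is no directed path from B to F, so the graph is not strongly connected.

No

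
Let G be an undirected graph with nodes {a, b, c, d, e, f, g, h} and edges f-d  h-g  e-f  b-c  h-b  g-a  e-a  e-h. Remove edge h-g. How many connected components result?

h and g are still connected via h-e-a-g, so the component count stays at 1.

1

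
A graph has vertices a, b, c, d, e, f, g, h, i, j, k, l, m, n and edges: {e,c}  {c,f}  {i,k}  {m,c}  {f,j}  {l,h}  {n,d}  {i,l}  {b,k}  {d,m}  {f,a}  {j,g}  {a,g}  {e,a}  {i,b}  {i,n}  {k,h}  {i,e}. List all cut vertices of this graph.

Removing i increases the component count from 1 to 2, so i is a cut vertex.
By contrast removing a leaves 1 component; it is not a cut vertex. No other vertex is a cut vertex either.

i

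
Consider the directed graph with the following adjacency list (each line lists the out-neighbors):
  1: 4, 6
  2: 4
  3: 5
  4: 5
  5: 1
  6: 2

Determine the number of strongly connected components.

2

{1, 2, 4, 5, 6} are all mutually reachable — one SCC of size 5.
{3} is an SCC by itself.
That gives 2 strongly connected components.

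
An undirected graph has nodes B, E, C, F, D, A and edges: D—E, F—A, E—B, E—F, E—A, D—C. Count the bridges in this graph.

3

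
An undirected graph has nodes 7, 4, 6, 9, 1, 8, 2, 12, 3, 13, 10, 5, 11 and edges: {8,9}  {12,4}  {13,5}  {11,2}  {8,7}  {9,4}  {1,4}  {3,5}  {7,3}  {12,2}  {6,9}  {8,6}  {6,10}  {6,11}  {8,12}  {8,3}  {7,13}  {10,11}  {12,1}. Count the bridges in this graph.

0

The edges on the cycle 8-7-13-5-3-8 are not bridges since each lies on that cycle.
Every edge lies on some cycle, so there are no bridges.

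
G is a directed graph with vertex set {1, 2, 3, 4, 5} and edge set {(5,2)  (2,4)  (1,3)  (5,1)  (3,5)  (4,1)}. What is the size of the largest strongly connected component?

5

{1, 2, 3, 4, 5} are all mutually reachable — one SCC of size 5.
The largest has 5 vertices.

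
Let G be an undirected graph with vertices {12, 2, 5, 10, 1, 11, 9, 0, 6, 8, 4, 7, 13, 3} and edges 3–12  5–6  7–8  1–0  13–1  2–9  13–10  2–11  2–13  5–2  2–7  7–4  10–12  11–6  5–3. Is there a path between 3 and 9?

Yes

From 3 we can reach 0, 1, 2, 3, 4, 5, 6, 7, 8, 9, 10, 11, 12, 13, which includes 9.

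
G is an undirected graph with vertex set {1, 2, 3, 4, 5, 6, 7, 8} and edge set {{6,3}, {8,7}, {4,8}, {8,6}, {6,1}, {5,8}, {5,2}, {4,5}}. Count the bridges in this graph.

The edges on the cycle 4-5-8-4 are not bridges since each lies on that cycle.
But removing 6 - 3 disconnects 6 from 3; removing 5 - 2 disconnects 5 from 2; removing 8 - 6 disconnects 8 from 6; removing 8 - 7 disconnects 8 from 7 — these are bridges.
In total 5 edges are bridges.

5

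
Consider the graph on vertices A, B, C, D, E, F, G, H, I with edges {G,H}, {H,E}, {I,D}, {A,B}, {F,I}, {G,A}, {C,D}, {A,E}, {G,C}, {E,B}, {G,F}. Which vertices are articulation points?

G

Removing G increases the component count from 1 to 2, so G is a cut vertex.
By contrast removing A leaves 1 component; it is not a cut vertex. No other vertex is a cut vertex either.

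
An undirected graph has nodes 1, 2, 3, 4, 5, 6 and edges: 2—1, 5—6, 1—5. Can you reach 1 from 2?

From 2 we can reach 1, 2, 5, 6, which includes 1.

Yes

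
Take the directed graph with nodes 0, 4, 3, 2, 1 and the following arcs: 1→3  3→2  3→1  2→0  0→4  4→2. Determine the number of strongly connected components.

{0, 2, 4} are all mutually reachable — one SCC of size 3.
{1, 3} are all mutually reachable — one SCC of size 2.
That gives 2 strongly connected components.

2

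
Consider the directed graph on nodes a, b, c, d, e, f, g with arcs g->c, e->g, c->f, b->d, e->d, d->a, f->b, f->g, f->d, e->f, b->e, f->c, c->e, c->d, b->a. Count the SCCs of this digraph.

3

{b, c, e, f, g} are all mutually reachable — one SCC of size 5.
{d} is an SCC by itself.
{a} is an SCC by itself.
That gives 3 strongly connected components.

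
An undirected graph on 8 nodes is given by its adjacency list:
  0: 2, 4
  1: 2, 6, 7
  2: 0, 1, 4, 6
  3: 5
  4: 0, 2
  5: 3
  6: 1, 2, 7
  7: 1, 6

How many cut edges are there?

1

The edges on the cycle 2-4-0-2 are not bridges since each lies on that cycle.
But removing 3-5 disconnects 3 from 5 — this is a bridge.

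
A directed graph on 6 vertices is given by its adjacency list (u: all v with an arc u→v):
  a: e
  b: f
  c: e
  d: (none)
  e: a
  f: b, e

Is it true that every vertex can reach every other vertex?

No

There is no directed path from c to d, so the graph is not strongly connected.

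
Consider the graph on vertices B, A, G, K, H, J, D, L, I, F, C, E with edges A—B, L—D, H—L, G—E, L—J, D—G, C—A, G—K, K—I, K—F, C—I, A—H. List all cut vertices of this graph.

A, G, K, L

Removing A increases the component count from 1 to 2, so A is a cut vertex.
Removing G increases the component count from 1 to 2, so G is a cut vertex.
Removing K increases the component count from 1 to 2, so K is a cut vertex.
Likewise L is a cut vertex.
By contrast removing B leaves 1 component; it is not a cut vertex. No other vertex is a cut vertex either.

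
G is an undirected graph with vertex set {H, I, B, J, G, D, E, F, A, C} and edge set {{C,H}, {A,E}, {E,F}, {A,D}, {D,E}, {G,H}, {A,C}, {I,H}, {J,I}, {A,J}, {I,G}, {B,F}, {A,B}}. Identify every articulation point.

Removing A increases the component count from 1 to 2, so A is a cut vertex.
By contrast removing G leaves 1 component; it is not a cut vertex. No other vertex is a cut vertex either.

A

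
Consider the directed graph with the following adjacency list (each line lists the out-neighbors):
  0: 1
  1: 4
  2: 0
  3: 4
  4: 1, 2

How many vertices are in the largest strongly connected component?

{0, 1, 2, 4} are all mutually reachable — one SCC of size 4.
{3} is an SCC by itself.
The largest has 4 vertices.

4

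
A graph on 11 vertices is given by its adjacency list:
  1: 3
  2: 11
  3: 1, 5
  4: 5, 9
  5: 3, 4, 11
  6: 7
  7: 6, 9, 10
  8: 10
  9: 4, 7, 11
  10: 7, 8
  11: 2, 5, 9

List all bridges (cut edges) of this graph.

The edges on the cycle 11-9-4-5-11 are not bridges since each lies on that cycle.
But removing 9-7 disconnects 9 from 7; removing 11-2 disconnects 11 from 2; removing 7-10 disconnects 7 from 10; removing 5-3 disconnects 5 from 3 — these are bridges.
In total 7 edges are bridges.

1-3, 10-7, 10-8, 11-2, 3-5, 6-7, 7-9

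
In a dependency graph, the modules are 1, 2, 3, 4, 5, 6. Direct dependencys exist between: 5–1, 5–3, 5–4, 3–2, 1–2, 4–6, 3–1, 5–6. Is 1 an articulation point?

Deleting 1 leaves 1 component (was 1) (its neighbors 2, 3, 5 remain connected to each other), so 1 is not a cut vertex.

No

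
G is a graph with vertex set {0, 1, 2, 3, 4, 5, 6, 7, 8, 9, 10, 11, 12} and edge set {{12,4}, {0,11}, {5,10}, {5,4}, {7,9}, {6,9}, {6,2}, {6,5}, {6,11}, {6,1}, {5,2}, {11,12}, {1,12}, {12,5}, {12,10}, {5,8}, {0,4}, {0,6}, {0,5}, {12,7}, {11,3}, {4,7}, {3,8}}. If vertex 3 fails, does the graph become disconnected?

No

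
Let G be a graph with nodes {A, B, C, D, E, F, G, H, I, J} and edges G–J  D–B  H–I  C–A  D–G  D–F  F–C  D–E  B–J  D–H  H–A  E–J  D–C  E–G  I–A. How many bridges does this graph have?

The edges on the cycle D-E-G-D are not bridges since each lies on that cycle.
Every edge lies on some cycle, so there are no bridges.

0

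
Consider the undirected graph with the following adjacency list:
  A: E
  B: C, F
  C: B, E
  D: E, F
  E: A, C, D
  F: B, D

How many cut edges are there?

The edges on the cycle B-C-E-D-F-B are not bridges since each lies on that cycle.
But removing E-A disconnects E from A — this is a bridge.

1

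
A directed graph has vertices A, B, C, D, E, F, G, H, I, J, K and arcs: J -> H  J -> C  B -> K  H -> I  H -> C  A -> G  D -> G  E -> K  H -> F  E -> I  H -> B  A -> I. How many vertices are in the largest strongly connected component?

1

{K} is an SCC by itself.
{J} is an SCC by itself.
{H} is an SCC by itself.
{F} is an SCC by itself.
{G} is an SCC by itself.
(and 6 more singleton SCCs)
The largest has 1 vertex.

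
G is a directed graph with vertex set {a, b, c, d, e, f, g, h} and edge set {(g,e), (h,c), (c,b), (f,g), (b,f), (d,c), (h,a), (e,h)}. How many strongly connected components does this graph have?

3

{b, c, e, f, g, h} are all mutually reachable — one SCC of size 6.
{d} is an SCC by itself.
{a} is an SCC by itself.
That gives 3 strongly connected components.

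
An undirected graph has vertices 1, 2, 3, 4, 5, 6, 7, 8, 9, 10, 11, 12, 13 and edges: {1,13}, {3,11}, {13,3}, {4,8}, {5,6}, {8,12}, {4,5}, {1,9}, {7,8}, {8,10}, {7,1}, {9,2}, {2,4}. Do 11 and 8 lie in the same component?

From 11 we can reach 1, 2, 3, 4, 5, 6, 7, 8, 9, 10, 11, 12, 13, which includes 8.

Yes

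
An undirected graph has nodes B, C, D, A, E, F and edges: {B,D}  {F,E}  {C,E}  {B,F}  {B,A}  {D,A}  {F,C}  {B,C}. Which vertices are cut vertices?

Removing B increases the component count from 1 to 2, so B is a cut vertex.
By contrast removing E leaves 1 component; it is not a cut vertex. No other vertex is a cut vertex either.

B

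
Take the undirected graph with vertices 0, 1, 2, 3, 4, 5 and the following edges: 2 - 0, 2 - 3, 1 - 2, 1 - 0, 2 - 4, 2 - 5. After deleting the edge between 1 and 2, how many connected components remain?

1

1 and 2 are still connected via 1-0-2, so the component count stays at 1.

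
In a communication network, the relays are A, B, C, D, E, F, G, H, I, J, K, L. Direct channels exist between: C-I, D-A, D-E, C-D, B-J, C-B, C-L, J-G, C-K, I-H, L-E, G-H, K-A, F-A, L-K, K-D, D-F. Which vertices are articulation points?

Removing C increases the component count from 1 to 2, so C is a cut vertex.
By contrast removing A leaves 1 component; it is not a cut vertex. No other vertex is a cut vertex either.

C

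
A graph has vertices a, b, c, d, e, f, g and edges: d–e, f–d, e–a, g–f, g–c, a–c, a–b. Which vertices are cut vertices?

a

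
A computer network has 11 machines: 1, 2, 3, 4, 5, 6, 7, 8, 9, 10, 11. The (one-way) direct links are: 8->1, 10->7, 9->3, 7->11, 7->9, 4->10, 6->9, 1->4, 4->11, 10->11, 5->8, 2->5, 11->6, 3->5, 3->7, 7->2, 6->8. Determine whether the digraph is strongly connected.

From 10 we can reach every vertex (1, 2, 3, 4, 5, 6, 7, 8, 9, 10, 11), and every vertex can reach 10 (1, 2, 3, 4, 5, 6, 7, 8, 9, 10, 11). So the whole graph is one strongly connected component.

Yes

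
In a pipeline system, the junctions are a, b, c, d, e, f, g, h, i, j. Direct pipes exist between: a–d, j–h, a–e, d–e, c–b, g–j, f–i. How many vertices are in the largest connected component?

3

Starting from f we can reach f, i. That is one component of size 2.
Starting from b we can reach b, c. That is one component of size 2.
Starting from a we can reach a, d, e. That is one component of size 3.
Starting from g we can reach g, h, j. That is one component of size 3.
The largest has 3 vertices.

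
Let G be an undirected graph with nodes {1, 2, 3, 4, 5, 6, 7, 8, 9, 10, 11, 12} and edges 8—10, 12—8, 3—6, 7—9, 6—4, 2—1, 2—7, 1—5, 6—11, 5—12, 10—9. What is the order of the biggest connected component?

8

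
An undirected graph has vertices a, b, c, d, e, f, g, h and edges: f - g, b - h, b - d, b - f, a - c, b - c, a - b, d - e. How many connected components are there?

Starting from a we can reach a, b, c, d, e, f, g, h. That is one component of size 8.
Total: 1 component.

1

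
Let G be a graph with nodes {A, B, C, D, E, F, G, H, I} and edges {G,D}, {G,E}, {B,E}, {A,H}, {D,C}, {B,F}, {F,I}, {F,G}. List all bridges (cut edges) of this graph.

A-H, C-D, D-G, F-I

The edges on the cycle B-F-G-E-B are not bridges since each lies on that cycle.
But removing D–C disconnects D from C; removing F–I disconnects F from I; removing G–D disconnects G from D; removing H–A disconnects H from A — these are bridges.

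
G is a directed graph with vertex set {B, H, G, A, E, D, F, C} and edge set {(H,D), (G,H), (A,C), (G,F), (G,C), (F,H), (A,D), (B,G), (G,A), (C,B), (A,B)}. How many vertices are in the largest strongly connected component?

{A, B, C, G} are all mutually reachable — one SCC of size 4.
{F} is an SCC by itself.
{H} is an SCC by itself.
{D} is an SCC by itself.
{E} is an SCC by itself.
The largest has 4 vertices.

4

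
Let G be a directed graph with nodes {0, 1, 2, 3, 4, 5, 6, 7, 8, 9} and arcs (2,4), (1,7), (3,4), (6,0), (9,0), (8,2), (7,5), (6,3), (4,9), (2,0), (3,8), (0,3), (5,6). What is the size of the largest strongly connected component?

{0, 2, 3, 4, 8, 9} are all mutually reachable — one SCC of size 6.
{7} is an SCC by itself.
{5} is an SCC by itself.
{6} is an SCC by itself.
{1} is an SCC by itself.
The largest has 6 vertices.

6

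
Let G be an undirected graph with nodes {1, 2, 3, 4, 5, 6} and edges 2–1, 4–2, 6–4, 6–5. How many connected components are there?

3 is isolated — a component by itself.
Starting from 1 we can reach 1, 2, 4, 5, 6. That is one component of size 5.
Total: 2 components.

2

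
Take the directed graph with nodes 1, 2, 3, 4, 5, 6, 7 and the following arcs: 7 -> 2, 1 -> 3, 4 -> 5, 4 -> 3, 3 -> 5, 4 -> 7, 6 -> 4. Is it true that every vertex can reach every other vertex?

There is no directed path from 1 to 7, so the graph is not strongly connected.

No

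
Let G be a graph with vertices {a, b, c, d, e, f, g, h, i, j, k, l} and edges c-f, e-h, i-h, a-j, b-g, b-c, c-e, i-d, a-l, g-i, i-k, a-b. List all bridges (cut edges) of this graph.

a-b, a-j, a-l, c-f, d-i, i-k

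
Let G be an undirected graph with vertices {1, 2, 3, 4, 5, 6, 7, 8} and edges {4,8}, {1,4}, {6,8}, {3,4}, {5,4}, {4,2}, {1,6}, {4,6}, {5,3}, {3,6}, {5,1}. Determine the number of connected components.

7 is isolated — a component by itself.
Starting from 1 we can reach 1, 2, 3, 4, 5, 6, 8. That is one component of size 7.
Total: 2 components.

2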